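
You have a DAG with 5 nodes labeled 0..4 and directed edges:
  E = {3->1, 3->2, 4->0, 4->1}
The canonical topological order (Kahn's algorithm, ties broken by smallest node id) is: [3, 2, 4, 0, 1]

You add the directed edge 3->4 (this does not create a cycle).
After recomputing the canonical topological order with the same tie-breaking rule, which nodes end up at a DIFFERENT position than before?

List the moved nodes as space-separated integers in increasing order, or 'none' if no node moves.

Answer: none

Derivation:
Old toposort: [3, 2, 4, 0, 1]
Added edge 3->4
Recompute Kahn (smallest-id tiebreak):
  initial in-degrees: [1, 2, 1, 0, 1]
  ready (indeg=0): [3]
  pop 3: indeg[1]->1; indeg[2]->0; indeg[4]->0 | ready=[2, 4] | order so far=[3]
  pop 2: no out-edges | ready=[4] | order so far=[3, 2]
  pop 4: indeg[0]->0; indeg[1]->0 | ready=[0, 1] | order so far=[3, 2, 4]
  pop 0: no out-edges | ready=[1] | order so far=[3, 2, 4, 0]
  pop 1: no out-edges | ready=[] | order so far=[3, 2, 4, 0, 1]
New canonical toposort: [3, 2, 4, 0, 1]
Compare positions:
  Node 0: index 3 -> 3 (same)
  Node 1: index 4 -> 4 (same)
  Node 2: index 1 -> 1 (same)
  Node 3: index 0 -> 0 (same)
  Node 4: index 2 -> 2 (same)
Nodes that changed position: none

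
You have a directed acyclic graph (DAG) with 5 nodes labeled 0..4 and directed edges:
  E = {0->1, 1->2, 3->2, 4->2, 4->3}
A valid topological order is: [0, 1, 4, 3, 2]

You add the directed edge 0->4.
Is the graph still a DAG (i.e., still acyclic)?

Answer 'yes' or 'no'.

Answer: yes

Derivation:
Given toposort: [0, 1, 4, 3, 2]
Position of 0: index 0; position of 4: index 2
New edge 0->4: forward
Forward edge: respects the existing order. Still a DAG, same toposort still valid.
Still a DAG? yes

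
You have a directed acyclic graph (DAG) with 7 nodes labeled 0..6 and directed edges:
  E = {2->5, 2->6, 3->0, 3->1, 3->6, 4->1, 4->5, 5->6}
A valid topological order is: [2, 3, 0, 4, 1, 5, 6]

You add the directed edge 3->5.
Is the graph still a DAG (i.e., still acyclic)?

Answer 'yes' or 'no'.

Answer: yes

Derivation:
Given toposort: [2, 3, 0, 4, 1, 5, 6]
Position of 3: index 1; position of 5: index 5
New edge 3->5: forward
Forward edge: respects the existing order. Still a DAG, same toposort still valid.
Still a DAG? yes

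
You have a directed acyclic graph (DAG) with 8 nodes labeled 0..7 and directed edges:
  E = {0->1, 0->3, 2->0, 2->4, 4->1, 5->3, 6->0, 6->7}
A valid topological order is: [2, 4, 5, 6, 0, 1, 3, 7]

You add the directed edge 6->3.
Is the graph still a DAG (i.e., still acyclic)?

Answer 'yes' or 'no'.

Given toposort: [2, 4, 5, 6, 0, 1, 3, 7]
Position of 6: index 3; position of 3: index 6
New edge 6->3: forward
Forward edge: respects the existing order. Still a DAG, same toposort still valid.
Still a DAG? yes

Answer: yes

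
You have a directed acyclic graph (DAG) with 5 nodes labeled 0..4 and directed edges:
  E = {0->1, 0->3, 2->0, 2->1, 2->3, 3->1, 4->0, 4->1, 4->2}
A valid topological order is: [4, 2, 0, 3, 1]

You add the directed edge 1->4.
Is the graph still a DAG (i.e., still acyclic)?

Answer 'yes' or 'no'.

Given toposort: [4, 2, 0, 3, 1]
Position of 1: index 4; position of 4: index 0
New edge 1->4: backward (u after v in old order)
Backward edge: old toposort is now invalid. Check if this creates a cycle.
Does 4 already reach 1? Reachable from 4: [0, 1, 2, 3, 4]. YES -> cycle!
Still a DAG? no

Answer: no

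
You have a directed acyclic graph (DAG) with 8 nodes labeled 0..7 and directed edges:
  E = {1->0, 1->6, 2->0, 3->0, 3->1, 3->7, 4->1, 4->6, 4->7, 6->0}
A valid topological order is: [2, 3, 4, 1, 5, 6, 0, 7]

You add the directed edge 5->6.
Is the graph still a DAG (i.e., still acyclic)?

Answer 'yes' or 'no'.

Answer: yes

Derivation:
Given toposort: [2, 3, 4, 1, 5, 6, 0, 7]
Position of 5: index 4; position of 6: index 5
New edge 5->6: forward
Forward edge: respects the existing order. Still a DAG, same toposort still valid.
Still a DAG? yes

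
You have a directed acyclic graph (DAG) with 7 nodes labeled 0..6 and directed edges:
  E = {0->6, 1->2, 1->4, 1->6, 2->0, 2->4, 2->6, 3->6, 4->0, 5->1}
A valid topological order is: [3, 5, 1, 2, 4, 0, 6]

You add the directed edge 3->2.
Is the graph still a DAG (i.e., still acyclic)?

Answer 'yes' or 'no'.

Given toposort: [3, 5, 1, 2, 4, 0, 6]
Position of 3: index 0; position of 2: index 3
New edge 3->2: forward
Forward edge: respects the existing order. Still a DAG, same toposort still valid.
Still a DAG? yes

Answer: yes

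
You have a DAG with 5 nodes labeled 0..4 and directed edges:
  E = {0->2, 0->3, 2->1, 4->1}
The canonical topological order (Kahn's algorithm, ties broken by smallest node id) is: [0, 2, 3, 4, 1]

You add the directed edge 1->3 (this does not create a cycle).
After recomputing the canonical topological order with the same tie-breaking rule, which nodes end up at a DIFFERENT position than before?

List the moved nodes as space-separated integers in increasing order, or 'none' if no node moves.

Answer: 1 3 4

Derivation:
Old toposort: [0, 2, 3, 4, 1]
Added edge 1->3
Recompute Kahn (smallest-id tiebreak):
  initial in-degrees: [0, 2, 1, 2, 0]
  ready (indeg=0): [0, 4]
  pop 0: indeg[2]->0; indeg[3]->1 | ready=[2, 4] | order so far=[0]
  pop 2: indeg[1]->1 | ready=[4] | order so far=[0, 2]
  pop 4: indeg[1]->0 | ready=[1] | order so far=[0, 2, 4]
  pop 1: indeg[3]->0 | ready=[3] | order so far=[0, 2, 4, 1]
  pop 3: no out-edges | ready=[] | order so far=[0, 2, 4, 1, 3]
New canonical toposort: [0, 2, 4, 1, 3]
Compare positions:
  Node 0: index 0 -> 0 (same)
  Node 1: index 4 -> 3 (moved)
  Node 2: index 1 -> 1 (same)
  Node 3: index 2 -> 4 (moved)
  Node 4: index 3 -> 2 (moved)
Nodes that changed position: 1 3 4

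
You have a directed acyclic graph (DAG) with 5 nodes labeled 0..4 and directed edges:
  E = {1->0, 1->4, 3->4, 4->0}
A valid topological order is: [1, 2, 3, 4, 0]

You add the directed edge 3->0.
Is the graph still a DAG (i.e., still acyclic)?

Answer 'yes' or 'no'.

Given toposort: [1, 2, 3, 4, 0]
Position of 3: index 2; position of 0: index 4
New edge 3->0: forward
Forward edge: respects the existing order. Still a DAG, same toposort still valid.
Still a DAG? yes

Answer: yes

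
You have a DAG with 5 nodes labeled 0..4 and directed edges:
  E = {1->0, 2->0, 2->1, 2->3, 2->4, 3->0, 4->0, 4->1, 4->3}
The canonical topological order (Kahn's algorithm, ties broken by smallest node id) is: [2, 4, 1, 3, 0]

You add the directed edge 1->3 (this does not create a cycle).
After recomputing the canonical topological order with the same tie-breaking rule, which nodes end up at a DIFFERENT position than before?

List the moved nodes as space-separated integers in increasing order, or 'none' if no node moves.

Answer: none

Derivation:
Old toposort: [2, 4, 1, 3, 0]
Added edge 1->3
Recompute Kahn (smallest-id tiebreak):
  initial in-degrees: [4, 2, 0, 3, 1]
  ready (indeg=0): [2]
  pop 2: indeg[0]->3; indeg[1]->1; indeg[3]->2; indeg[4]->0 | ready=[4] | order so far=[2]
  pop 4: indeg[0]->2; indeg[1]->0; indeg[3]->1 | ready=[1] | order so far=[2, 4]
  pop 1: indeg[0]->1; indeg[3]->0 | ready=[3] | order so far=[2, 4, 1]
  pop 3: indeg[0]->0 | ready=[0] | order so far=[2, 4, 1, 3]
  pop 0: no out-edges | ready=[] | order so far=[2, 4, 1, 3, 0]
New canonical toposort: [2, 4, 1, 3, 0]
Compare positions:
  Node 0: index 4 -> 4 (same)
  Node 1: index 2 -> 2 (same)
  Node 2: index 0 -> 0 (same)
  Node 3: index 3 -> 3 (same)
  Node 4: index 1 -> 1 (same)
Nodes that changed position: none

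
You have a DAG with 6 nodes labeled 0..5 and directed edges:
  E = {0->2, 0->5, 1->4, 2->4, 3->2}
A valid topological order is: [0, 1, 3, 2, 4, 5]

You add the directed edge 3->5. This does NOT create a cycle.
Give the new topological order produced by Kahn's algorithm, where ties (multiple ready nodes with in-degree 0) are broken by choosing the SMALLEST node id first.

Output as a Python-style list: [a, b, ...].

Old toposort: [0, 1, 3, 2, 4, 5]
Added edge: 3->5
Position of 3 (2) < position of 5 (5). Old order still valid.
Run Kahn's algorithm (break ties by smallest node id):
  initial in-degrees: [0, 0, 2, 0, 2, 2]
  ready (indeg=0): [0, 1, 3]
  pop 0: indeg[2]->1; indeg[5]->1 | ready=[1, 3] | order so far=[0]
  pop 1: indeg[4]->1 | ready=[3] | order so far=[0, 1]
  pop 3: indeg[2]->0; indeg[5]->0 | ready=[2, 5] | order so far=[0, 1, 3]
  pop 2: indeg[4]->0 | ready=[4, 5] | order so far=[0, 1, 3, 2]
  pop 4: no out-edges | ready=[5] | order so far=[0, 1, 3, 2, 4]
  pop 5: no out-edges | ready=[] | order so far=[0, 1, 3, 2, 4, 5]
  Result: [0, 1, 3, 2, 4, 5]

Answer: [0, 1, 3, 2, 4, 5]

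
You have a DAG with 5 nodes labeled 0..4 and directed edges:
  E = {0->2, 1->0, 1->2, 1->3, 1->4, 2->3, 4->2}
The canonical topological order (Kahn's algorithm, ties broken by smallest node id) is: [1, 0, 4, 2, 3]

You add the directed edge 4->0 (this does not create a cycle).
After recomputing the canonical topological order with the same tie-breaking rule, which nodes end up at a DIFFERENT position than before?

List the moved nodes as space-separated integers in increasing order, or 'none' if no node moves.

Answer: 0 4

Derivation:
Old toposort: [1, 0, 4, 2, 3]
Added edge 4->0
Recompute Kahn (smallest-id tiebreak):
  initial in-degrees: [2, 0, 3, 2, 1]
  ready (indeg=0): [1]
  pop 1: indeg[0]->1; indeg[2]->2; indeg[3]->1; indeg[4]->0 | ready=[4] | order so far=[1]
  pop 4: indeg[0]->0; indeg[2]->1 | ready=[0] | order so far=[1, 4]
  pop 0: indeg[2]->0 | ready=[2] | order so far=[1, 4, 0]
  pop 2: indeg[3]->0 | ready=[3] | order so far=[1, 4, 0, 2]
  pop 3: no out-edges | ready=[] | order so far=[1, 4, 0, 2, 3]
New canonical toposort: [1, 4, 0, 2, 3]
Compare positions:
  Node 0: index 1 -> 2 (moved)
  Node 1: index 0 -> 0 (same)
  Node 2: index 3 -> 3 (same)
  Node 3: index 4 -> 4 (same)
  Node 4: index 2 -> 1 (moved)
Nodes that changed position: 0 4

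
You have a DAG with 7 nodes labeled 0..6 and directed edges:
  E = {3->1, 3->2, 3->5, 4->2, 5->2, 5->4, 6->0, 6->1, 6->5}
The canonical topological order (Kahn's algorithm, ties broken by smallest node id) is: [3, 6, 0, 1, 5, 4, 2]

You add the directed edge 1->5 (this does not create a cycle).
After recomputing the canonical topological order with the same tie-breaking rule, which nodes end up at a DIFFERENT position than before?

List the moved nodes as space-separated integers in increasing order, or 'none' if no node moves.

Old toposort: [3, 6, 0, 1, 5, 4, 2]
Added edge 1->5
Recompute Kahn (smallest-id tiebreak):
  initial in-degrees: [1, 2, 3, 0, 1, 3, 0]
  ready (indeg=0): [3, 6]
  pop 3: indeg[1]->1; indeg[2]->2; indeg[5]->2 | ready=[6] | order so far=[3]
  pop 6: indeg[0]->0; indeg[1]->0; indeg[5]->1 | ready=[0, 1] | order so far=[3, 6]
  pop 0: no out-edges | ready=[1] | order so far=[3, 6, 0]
  pop 1: indeg[5]->0 | ready=[5] | order so far=[3, 6, 0, 1]
  pop 5: indeg[2]->1; indeg[4]->0 | ready=[4] | order so far=[3, 6, 0, 1, 5]
  pop 4: indeg[2]->0 | ready=[2] | order so far=[3, 6, 0, 1, 5, 4]
  pop 2: no out-edges | ready=[] | order so far=[3, 6, 0, 1, 5, 4, 2]
New canonical toposort: [3, 6, 0, 1, 5, 4, 2]
Compare positions:
  Node 0: index 2 -> 2 (same)
  Node 1: index 3 -> 3 (same)
  Node 2: index 6 -> 6 (same)
  Node 3: index 0 -> 0 (same)
  Node 4: index 5 -> 5 (same)
  Node 5: index 4 -> 4 (same)
  Node 6: index 1 -> 1 (same)
Nodes that changed position: none

Answer: none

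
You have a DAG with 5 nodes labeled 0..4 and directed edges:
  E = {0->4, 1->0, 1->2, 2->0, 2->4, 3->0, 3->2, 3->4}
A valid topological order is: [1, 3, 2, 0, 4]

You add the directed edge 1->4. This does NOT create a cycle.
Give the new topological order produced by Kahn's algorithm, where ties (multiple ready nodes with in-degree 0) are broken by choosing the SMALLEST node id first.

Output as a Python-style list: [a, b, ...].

Answer: [1, 3, 2, 0, 4]

Derivation:
Old toposort: [1, 3, 2, 0, 4]
Added edge: 1->4
Position of 1 (0) < position of 4 (4). Old order still valid.
Run Kahn's algorithm (break ties by smallest node id):
  initial in-degrees: [3, 0, 2, 0, 4]
  ready (indeg=0): [1, 3]
  pop 1: indeg[0]->2; indeg[2]->1; indeg[4]->3 | ready=[3] | order so far=[1]
  pop 3: indeg[0]->1; indeg[2]->0; indeg[4]->2 | ready=[2] | order so far=[1, 3]
  pop 2: indeg[0]->0; indeg[4]->1 | ready=[0] | order so far=[1, 3, 2]
  pop 0: indeg[4]->0 | ready=[4] | order so far=[1, 3, 2, 0]
  pop 4: no out-edges | ready=[] | order so far=[1, 3, 2, 0, 4]
  Result: [1, 3, 2, 0, 4]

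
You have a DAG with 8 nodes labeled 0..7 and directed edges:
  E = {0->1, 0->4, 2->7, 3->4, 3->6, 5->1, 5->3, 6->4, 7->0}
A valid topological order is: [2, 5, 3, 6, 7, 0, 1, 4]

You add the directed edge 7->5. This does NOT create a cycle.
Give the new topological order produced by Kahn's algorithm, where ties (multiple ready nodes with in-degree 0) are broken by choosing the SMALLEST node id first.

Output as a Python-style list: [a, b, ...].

Answer: [2, 7, 0, 5, 1, 3, 6, 4]

Derivation:
Old toposort: [2, 5, 3, 6, 7, 0, 1, 4]
Added edge: 7->5
Position of 7 (4) > position of 5 (1). Must reorder: 7 must now come before 5.
Run Kahn's algorithm (break ties by smallest node id):
  initial in-degrees: [1, 2, 0, 1, 3, 1, 1, 1]
  ready (indeg=0): [2]
  pop 2: indeg[7]->0 | ready=[7] | order so far=[2]
  pop 7: indeg[0]->0; indeg[5]->0 | ready=[0, 5] | order so far=[2, 7]
  pop 0: indeg[1]->1; indeg[4]->2 | ready=[5] | order so far=[2, 7, 0]
  pop 5: indeg[1]->0; indeg[3]->0 | ready=[1, 3] | order so far=[2, 7, 0, 5]
  pop 1: no out-edges | ready=[3] | order so far=[2, 7, 0, 5, 1]
  pop 3: indeg[4]->1; indeg[6]->0 | ready=[6] | order so far=[2, 7, 0, 5, 1, 3]
  pop 6: indeg[4]->0 | ready=[4] | order so far=[2, 7, 0, 5, 1, 3, 6]
  pop 4: no out-edges | ready=[] | order so far=[2, 7, 0, 5, 1, 3, 6, 4]
  Result: [2, 7, 0, 5, 1, 3, 6, 4]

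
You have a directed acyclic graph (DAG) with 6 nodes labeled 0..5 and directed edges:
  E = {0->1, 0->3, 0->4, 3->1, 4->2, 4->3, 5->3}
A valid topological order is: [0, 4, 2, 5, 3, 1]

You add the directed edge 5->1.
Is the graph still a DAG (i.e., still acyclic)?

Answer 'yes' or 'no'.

Answer: yes

Derivation:
Given toposort: [0, 4, 2, 5, 3, 1]
Position of 5: index 3; position of 1: index 5
New edge 5->1: forward
Forward edge: respects the existing order. Still a DAG, same toposort still valid.
Still a DAG? yes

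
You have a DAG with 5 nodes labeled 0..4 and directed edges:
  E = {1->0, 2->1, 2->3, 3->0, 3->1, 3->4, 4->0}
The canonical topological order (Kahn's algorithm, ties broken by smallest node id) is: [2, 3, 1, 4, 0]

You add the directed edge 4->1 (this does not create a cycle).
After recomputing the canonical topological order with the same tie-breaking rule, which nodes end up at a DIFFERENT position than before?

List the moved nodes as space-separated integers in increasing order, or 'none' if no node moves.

Old toposort: [2, 3, 1, 4, 0]
Added edge 4->1
Recompute Kahn (smallest-id tiebreak):
  initial in-degrees: [3, 3, 0, 1, 1]
  ready (indeg=0): [2]
  pop 2: indeg[1]->2; indeg[3]->0 | ready=[3] | order so far=[2]
  pop 3: indeg[0]->2; indeg[1]->1; indeg[4]->0 | ready=[4] | order so far=[2, 3]
  pop 4: indeg[0]->1; indeg[1]->0 | ready=[1] | order so far=[2, 3, 4]
  pop 1: indeg[0]->0 | ready=[0] | order so far=[2, 3, 4, 1]
  pop 0: no out-edges | ready=[] | order so far=[2, 3, 4, 1, 0]
New canonical toposort: [2, 3, 4, 1, 0]
Compare positions:
  Node 0: index 4 -> 4 (same)
  Node 1: index 2 -> 3 (moved)
  Node 2: index 0 -> 0 (same)
  Node 3: index 1 -> 1 (same)
  Node 4: index 3 -> 2 (moved)
Nodes that changed position: 1 4

Answer: 1 4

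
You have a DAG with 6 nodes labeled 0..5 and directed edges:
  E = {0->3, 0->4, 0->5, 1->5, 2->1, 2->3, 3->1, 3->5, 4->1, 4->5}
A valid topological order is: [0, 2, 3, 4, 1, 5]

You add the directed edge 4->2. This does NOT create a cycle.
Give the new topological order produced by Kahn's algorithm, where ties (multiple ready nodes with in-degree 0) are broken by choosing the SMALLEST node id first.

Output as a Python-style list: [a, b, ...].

Answer: [0, 4, 2, 3, 1, 5]

Derivation:
Old toposort: [0, 2, 3, 4, 1, 5]
Added edge: 4->2
Position of 4 (3) > position of 2 (1). Must reorder: 4 must now come before 2.
Run Kahn's algorithm (break ties by smallest node id):
  initial in-degrees: [0, 3, 1, 2, 1, 4]
  ready (indeg=0): [0]
  pop 0: indeg[3]->1; indeg[4]->0; indeg[5]->3 | ready=[4] | order so far=[0]
  pop 4: indeg[1]->2; indeg[2]->0; indeg[5]->2 | ready=[2] | order so far=[0, 4]
  pop 2: indeg[1]->1; indeg[3]->0 | ready=[3] | order so far=[0, 4, 2]
  pop 3: indeg[1]->0; indeg[5]->1 | ready=[1] | order so far=[0, 4, 2, 3]
  pop 1: indeg[5]->0 | ready=[5] | order so far=[0, 4, 2, 3, 1]
  pop 5: no out-edges | ready=[] | order so far=[0, 4, 2, 3, 1, 5]
  Result: [0, 4, 2, 3, 1, 5]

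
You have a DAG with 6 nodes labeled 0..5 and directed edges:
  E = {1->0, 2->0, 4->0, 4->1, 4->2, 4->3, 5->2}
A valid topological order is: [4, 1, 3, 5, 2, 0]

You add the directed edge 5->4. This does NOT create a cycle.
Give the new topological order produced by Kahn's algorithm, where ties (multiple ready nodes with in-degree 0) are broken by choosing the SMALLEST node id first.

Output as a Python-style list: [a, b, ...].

Old toposort: [4, 1, 3, 5, 2, 0]
Added edge: 5->4
Position of 5 (3) > position of 4 (0). Must reorder: 5 must now come before 4.
Run Kahn's algorithm (break ties by smallest node id):
  initial in-degrees: [3, 1, 2, 1, 1, 0]
  ready (indeg=0): [5]
  pop 5: indeg[2]->1; indeg[4]->0 | ready=[4] | order so far=[5]
  pop 4: indeg[0]->2; indeg[1]->0; indeg[2]->0; indeg[3]->0 | ready=[1, 2, 3] | order so far=[5, 4]
  pop 1: indeg[0]->1 | ready=[2, 3] | order so far=[5, 4, 1]
  pop 2: indeg[0]->0 | ready=[0, 3] | order so far=[5, 4, 1, 2]
  pop 0: no out-edges | ready=[3] | order so far=[5, 4, 1, 2, 0]
  pop 3: no out-edges | ready=[] | order so far=[5, 4, 1, 2, 0, 3]
  Result: [5, 4, 1, 2, 0, 3]

Answer: [5, 4, 1, 2, 0, 3]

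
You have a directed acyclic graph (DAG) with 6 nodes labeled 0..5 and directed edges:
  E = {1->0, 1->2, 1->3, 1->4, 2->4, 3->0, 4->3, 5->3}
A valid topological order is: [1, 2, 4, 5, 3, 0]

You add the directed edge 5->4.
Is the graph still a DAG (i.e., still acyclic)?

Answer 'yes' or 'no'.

Given toposort: [1, 2, 4, 5, 3, 0]
Position of 5: index 3; position of 4: index 2
New edge 5->4: backward (u after v in old order)
Backward edge: old toposort is now invalid. Check if this creates a cycle.
Does 4 already reach 5? Reachable from 4: [0, 3, 4]. NO -> still a DAG (reorder needed).
Still a DAG? yes

Answer: yes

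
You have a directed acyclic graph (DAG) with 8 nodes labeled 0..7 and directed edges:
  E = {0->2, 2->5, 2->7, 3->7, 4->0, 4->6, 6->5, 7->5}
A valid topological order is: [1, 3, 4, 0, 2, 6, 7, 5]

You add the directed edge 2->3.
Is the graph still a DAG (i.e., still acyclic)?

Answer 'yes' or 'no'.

Answer: yes

Derivation:
Given toposort: [1, 3, 4, 0, 2, 6, 7, 5]
Position of 2: index 4; position of 3: index 1
New edge 2->3: backward (u after v in old order)
Backward edge: old toposort is now invalid. Check if this creates a cycle.
Does 3 already reach 2? Reachable from 3: [3, 5, 7]. NO -> still a DAG (reorder needed).
Still a DAG? yes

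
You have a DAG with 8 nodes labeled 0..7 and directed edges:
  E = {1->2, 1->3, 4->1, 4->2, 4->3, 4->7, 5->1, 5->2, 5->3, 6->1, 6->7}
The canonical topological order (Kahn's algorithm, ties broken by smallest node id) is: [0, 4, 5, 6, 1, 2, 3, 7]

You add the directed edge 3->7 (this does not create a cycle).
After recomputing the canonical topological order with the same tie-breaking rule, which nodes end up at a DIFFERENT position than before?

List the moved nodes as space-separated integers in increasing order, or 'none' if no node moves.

Answer: none

Derivation:
Old toposort: [0, 4, 5, 6, 1, 2, 3, 7]
Added edge 3->7
Recompute Kahn (smallest-id tiebreak):
  initial in-degrees: [0, 3, 3, 3, 0, 0, 0, 3]
  ready (indeg=0): [0, 4, 5, 6]
  pop 0: no out-edges | ready=[4, 5, 6] | order so far=[0]
  pop 4: indeg[1]->2; indeg[2]->2; indeg[3]->2; indeg[7]->2 | ready=[5, 6] | order so far=[0, 4]
  pop 5: indeg[1]->1; indeg[2]->1; indeg[3]->1 | ready=[6] | order so far=[0, 4, 5]
  pop 6: indeg[1]->0; indeg[7]->1 | ready=[1] | order so far=[0, 4, 5, 6]
  pop 1: indeg[2]->0; indeg[3]->0 | ready=[2, 3] | order so far=[0, 4, 5, 6, 1]
  pop 2: no out-edges | ready=[3] | order so far=[0, 4, 5, 6, 1, 2]
  pop 3: indeg[7]->0 | ready=[7] | order so far=[0, 4, 5, 6, 1, 2, 3]
  pop 7: no out-edges | ready=[] | order so far=[0, 4, 5, 6, 1, 2, 3, 7]
New canonical toposort: [0, 4, 5, 6, 1, 2, 3, 7]
Compare positions:
  Node 0: index 0 -> 0 (same)
  Node 1: index 4 -> 4 (same)
  Node 2: index 5 -> 5 (same)
  Node 3: index 6 -> 6 (same)
  Node 4: index 1 -> 1 (same)
  Node 5: index 2 -> 2 (same)
  Node 6: index 3 -> 3 (same)
  Node 7: index 7 -> 7 (same)
Nodes that changed position: none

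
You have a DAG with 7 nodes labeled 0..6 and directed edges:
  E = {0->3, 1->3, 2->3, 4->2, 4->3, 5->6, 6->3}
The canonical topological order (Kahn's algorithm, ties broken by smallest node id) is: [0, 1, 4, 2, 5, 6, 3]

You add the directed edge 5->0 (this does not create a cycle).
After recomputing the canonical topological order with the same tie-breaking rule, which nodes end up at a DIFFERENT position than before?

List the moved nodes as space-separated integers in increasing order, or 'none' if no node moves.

Old toposort: [0, 1, 4, 2, 5, 6, 3]
Added edge 5->0
Recompute Kahn (smallest-id tiebreak):
  initial in-degrees: [1, 0, 1, 5, 0, 0, 1]
  ready (indeg=0): [1, 4, 5]
  pop 1: indeg[3]->4 | ready=[4, 5] | order so far=[1]
  pop 4: indeg[2]->0; indeg[3]->3 | ready=[2, 5] | order so far=[1, 4]
  pop 2: indeg[3]->2 | ready=[5] | order so far=[1, 4, 2]
  pop 5: indeg[0]->0; indeg[6]->0 | ready=[0, 6] | order so far=[1, 4, 2, 5]
  pop 0: indeg[3]->1 | ready=[6] | order so far=[1, 4, 2, 5, 0]
  pop 6: indeg[3]->0 | ready=[3] | order so far=[1, 4, 2, 5, 0, 6]
  pop 3: no out-edges | ready=[] | order so far=[1, 4, 2, 5, 0, 6, 3]
New canonical toposort: [1, 4, 2, 5, 0, 6, 3]
Compare positions:
  Node 0: index 0 -> 4 (moved)
  Node 1: index 1 -> 0 (moved)
  Node 2: index 3 -> 2 (moved)
  Node 3: index 6 -> 6 (same)
  Node 4: index 2 -> 1 (moved)
  Node 5: index 4 -> 3 (moved)
  Node 6: index 5 -> 5 (same)
Nodes that changed position: 0 1 2 4 5

Answer: 0 1 2 4 5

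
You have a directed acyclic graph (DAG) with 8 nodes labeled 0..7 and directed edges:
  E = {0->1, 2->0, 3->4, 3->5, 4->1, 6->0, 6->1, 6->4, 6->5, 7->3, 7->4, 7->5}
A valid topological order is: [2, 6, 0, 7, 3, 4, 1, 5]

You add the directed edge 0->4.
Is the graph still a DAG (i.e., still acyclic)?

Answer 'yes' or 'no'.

Answer: yes

Derivation:
Given toposort: [2, 6, 0, 7, 3, 4, 1, 5]
Position of 0: index 2; position of 4: index 5
New edge 0->4: forward
Forward edge: respects the existing order. Still a DAG, same toposort still valid.
Still a DAG? yes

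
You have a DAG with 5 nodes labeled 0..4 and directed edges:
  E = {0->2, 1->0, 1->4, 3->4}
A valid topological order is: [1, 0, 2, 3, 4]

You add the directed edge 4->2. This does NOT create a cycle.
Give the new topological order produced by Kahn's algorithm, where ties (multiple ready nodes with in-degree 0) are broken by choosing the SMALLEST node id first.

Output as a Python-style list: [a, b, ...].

Old toposort: [1, 0, 2, 3, 4]
Added edge: 4->2
Position of 4 (4) > position of 2 (2). Must reorder: 4 must now come before 2.
Run Kahn's algorithm (break ties by smallest node id):
  initial in-degrees: [1, 0, 2, 0, 2]
  ready (indeg=0): [1, 3]
  pop 1: indeg[0]->0; indeg[4]->1 | ready=[0, 3] | order so far=[1]
  pop 0: indeg[2]->1 | ready=[3] | order so far=[1, 0]
  pop 3: indeg[4]->0 | ready=[4] | order so far=[1, 0, 3]
  pop 4: indeg[2]->0 | ready=[2] | order so far=[1, 0, 3, 4]
  pop 2: no out-edges | ready=[] | order so far=[1, 0, 3, 4, 2]
  Result: [1, 0, 3, 4, 2]

Answer: [1, 0, 3, 4, 2]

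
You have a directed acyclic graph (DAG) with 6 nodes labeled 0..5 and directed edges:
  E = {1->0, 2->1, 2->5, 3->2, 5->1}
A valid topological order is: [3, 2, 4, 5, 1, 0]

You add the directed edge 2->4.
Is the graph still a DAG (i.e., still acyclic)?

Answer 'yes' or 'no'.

Answer: yes

Derivation:
Given toposort: [3, 2, 4, 5, 1, 0]
Position of 2: index 1; position of 4: index 2
New edge 2->4: forward
Forward edge: respects the existing order. Still a DAG, same toposort still valid.
Still a DAG? yes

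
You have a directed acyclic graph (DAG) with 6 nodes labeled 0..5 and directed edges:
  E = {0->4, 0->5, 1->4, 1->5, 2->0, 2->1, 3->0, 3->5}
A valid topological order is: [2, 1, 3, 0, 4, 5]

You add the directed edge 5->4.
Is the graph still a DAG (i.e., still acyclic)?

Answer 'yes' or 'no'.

Given toposort: [2, 1, 3, 0, 4, 5]
Position of 5: index 5; position of 4: index 4
New edge 5->4: backward (u after v in old order)
Backward edge: old toposort is now invalid. Check if this creates a cycle.
Does 4 already reach 5? Reachable from 4: [4]. NO -> still a DAG (reorder needed).
Still a DAG? yes

Answer: yes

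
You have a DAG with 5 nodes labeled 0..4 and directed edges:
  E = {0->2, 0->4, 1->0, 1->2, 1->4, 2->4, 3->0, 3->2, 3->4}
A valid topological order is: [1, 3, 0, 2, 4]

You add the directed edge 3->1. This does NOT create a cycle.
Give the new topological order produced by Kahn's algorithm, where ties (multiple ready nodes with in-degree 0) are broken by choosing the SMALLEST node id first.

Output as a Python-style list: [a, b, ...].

Answer: [3, 1, 0, 2, 4]

Derivation:
Old toposort: [1, 3, 0, 2, 4]
Added edge: 3->1
Position of 3 (1) > position of 1 (0). Must reorder: 3 must now come before 1.
Run Kahn's algorithm (break ties by smallest node id):
  initial in-degrees: [2, 1, 3, 0, 4]
  ready (indeg=0): [3]
  pop 3: indeg[0]->1; indeg[1]->0; indeg[2]->2; indeg[4]->3 | ready=[1] | order so far=[3]
  pop 1: indeg[0]->0; indeg[2]->1; indeg[4]->2 | ready=[0] | order so far=[3, 1]
  pop 0: indeg[2]->0; indeg[4]->1 | ready=[2] | order so far=[3, 1, 0]
  pop 2: indeg[4]->0 | ready=[4] | order so far=[3, 1, 0, 2]
  pop 4: no out-edges | ready=[] | order so far=[3, 1, 0, 2, 4]
  Result: [3, 1, 0, 2, 4]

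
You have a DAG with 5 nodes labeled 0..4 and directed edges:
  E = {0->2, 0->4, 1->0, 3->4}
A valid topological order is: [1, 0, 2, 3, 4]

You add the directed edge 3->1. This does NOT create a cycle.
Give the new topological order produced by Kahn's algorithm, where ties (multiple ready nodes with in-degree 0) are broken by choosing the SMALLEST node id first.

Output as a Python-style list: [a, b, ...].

Answer: [3, 1, 0, 2, 4]

Derivation:
Old toposort: [1, 0, 2, 3, 4]
Added edge: 3->1
Position of 3 (3) > position of 1 (0). Must reorder: 3 must now come before 1.
Run Kahn's algorithm (break ties by smallest node id):
  initial in-degrees: [1, 1, 1, 0, 2]
  ready (indeg=0): [3]
  pop 3: indeg[1]->0; indeg[4]->1 | ready=[1] | order so far=[3]
  pop 1: indeg[0]->0 | ready=[0] | order so far=[3, 1]
  pop 0: indeg[2]->0; indeg[4]->0 | ready=[2, 4] | order so far=[3, 1, 0]
  pop 2: no out-edges | ready=[4] | order so far=[3, 1, 0, 2]
  pop 4: no out-edges | ready=[] | order so far=[3, 1, 0, 2, 4]
  Result: [3, 1, 0, 2, 4]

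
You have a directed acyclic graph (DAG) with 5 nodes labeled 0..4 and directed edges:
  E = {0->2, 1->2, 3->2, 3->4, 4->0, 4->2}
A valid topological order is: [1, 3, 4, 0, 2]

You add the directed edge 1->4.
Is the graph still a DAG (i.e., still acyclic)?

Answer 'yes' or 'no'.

Answer: yes

Derivation:
Given toposort: [1, 3, 4, 0, 2]
Position of 1: index 0; position of 4: index 2
New edge 1->4: forward
Forward edge: respects the existing order. Still a DAG, same toposort still valid.
Still a DAG? yes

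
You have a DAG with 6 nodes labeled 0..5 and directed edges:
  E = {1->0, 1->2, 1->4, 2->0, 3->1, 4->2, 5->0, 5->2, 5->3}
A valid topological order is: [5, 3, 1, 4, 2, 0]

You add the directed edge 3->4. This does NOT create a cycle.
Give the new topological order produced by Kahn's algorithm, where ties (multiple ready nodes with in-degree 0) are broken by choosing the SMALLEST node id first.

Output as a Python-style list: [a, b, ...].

Answer: [5, 3, 1, 4, 2, 0]

Derivation:
Old toposort: [5, 3, 1, 4, 2, 0]
Added edge: 3->4
Position of 3 (1) < position of 4 (3). Old order still valid.
Run Kahn's algorithm (break ties by smallest node id):
  initial in-degrees: [3, 1, 3, 1, 2, 0]
  ready (indeg=0): [5]
  pop 5: indeg[0]->2; indeg[2]->2; indeg[3]->0 | ready=[3] | order so far=[5]
  pop 3: indeg[1]->0; indeg[4]->1 | ready=[1] | order so far=[5, 3]
  pop 1: indeg[0]->1; indeg[2]->1; indeg[4]->0 | ready=[4] | order so far=[5, 3, 1]
  pop 4: indeg[2]->0 | ready=[2] | order so far=[5, 3, 1, 4]
  pop 2: indeg[0]->0 | ready=[0] | order so far=[5, 3, 1, 4, 2]
  pop 0: no out-edges | ready=[] | order so far=[5, 3, 1, 4, 2, 0]
  Result: [5, 3, 1, 4, 2, 0]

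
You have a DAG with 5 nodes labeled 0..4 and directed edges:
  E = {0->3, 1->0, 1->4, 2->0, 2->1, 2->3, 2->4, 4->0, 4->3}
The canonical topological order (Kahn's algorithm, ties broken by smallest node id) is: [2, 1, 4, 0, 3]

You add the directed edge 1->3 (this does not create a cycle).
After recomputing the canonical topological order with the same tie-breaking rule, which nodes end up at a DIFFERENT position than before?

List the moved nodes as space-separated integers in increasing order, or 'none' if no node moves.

Old toposort: [2, 1, 4, 0, 3]
Added edge 1->3
Recompute Kahn (smallest-id tiebreak):
  initial in-degrees: [3, 1, 0, 4, 2]
  ready (indeg=0): [2]
  pop 2: indeg[0]->2; indeg[1]->0; indeg[3]->3; indeg[4]->1 | ready=[1] | order so far=[2]
  pop 1: indeg[0]->1; indeg[3]->2; indeg[4]->0 | ready=[4] | order so far=[2, 1]
  pop 4: indeg[0]->0; indeg[3]->1 | ready=[0] | order so far=[2, 1, 4]
  pop 0: indeg[3]->0 | ready=[3] | order so far=[2, 1, 4, 0]
  pop 3: no out-edges | ready=[] | order so far=[2, 1, 4, 0, 3]
New canonical toposort: [2, 1, 4, 0, 3]
Compare positions:
  Node 0: index 3 -> 3 (same)
  Node 1: index 1 -> 1 (same)
  Node 2: index 0 -> 0 (same)
  Node 3: index 4 -> 4 (same)
  Node 4: index 2 -> 2 (same)
Nodes that changed position: none

Answer: none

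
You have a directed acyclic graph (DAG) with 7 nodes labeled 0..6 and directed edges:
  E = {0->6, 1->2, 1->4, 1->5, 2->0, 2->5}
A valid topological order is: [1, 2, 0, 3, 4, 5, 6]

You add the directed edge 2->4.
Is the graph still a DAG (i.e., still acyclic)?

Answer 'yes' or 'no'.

Given toposort: [1, 2, 0, 3, 4, 5, 6]
Position of 2: index 1; position of 4: index 4
New edge 2->4: forward
Forward edge: respects the existing order. Still a DAG, same toposort still valid.
Still a DAG? yes

Answer: yes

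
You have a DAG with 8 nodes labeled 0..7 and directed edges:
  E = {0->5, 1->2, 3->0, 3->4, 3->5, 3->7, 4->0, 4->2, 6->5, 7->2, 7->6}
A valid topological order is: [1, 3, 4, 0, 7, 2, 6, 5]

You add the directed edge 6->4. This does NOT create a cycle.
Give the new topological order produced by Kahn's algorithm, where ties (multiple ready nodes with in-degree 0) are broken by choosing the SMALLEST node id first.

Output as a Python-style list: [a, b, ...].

Answer: [1, 3, 7, 6, 4, 0, 2, 5]

Derivation:
Old toposort: [1, 3, 4, 0, 7, 2, 6, 5]
Added edge: 6->4
Position of 6 (6) > position of 4 (2). Must reorder: 6 must now come before 4.
Run Kahn's algorithm (break ties by smallest node id):
  initial in-degrees: [2, 0, 3, 0, 2, 3, 1, 1]
  ready (indeg=0): [1, 3]
  pop 1: indeg[2]->2 | ready=[3] | order so far=[1]
  pop 3: indeg[0]->1; indeg[4]->1; indeg[5]->2; indeg[7]->0 | ready=[7] | order so far=[1, 3]
  pop 7: indeg[2]->1; indeg[6]->0 | ready=[6] | order so far=[1, 3, 7]
  pop 6: indeg[4]->0; indeg[5]->1 | ready=[4] | order so far=[1, 3, 7, 6]
  pop 4: indeg[0]->0; indeg[2]->0 | ready=[0, 2] | order so far=[1, 3, 7, 6, 4]
  pop 0: indeg[5]->0 | ready=[2, 5] | order so far=[1, 3, 7, 6, 4, 0]
  pop 2: no out-edges | ready=[5] | order so far=[1, 3, 7, 6, 4, 0, 2]
  pop 5: no out-edges | ready=[] | order so far=[1, 3, 7, 6, 4, 0, 2, 5]
  Result: [1, 3, 7, 6, 4, 0, 2, 5]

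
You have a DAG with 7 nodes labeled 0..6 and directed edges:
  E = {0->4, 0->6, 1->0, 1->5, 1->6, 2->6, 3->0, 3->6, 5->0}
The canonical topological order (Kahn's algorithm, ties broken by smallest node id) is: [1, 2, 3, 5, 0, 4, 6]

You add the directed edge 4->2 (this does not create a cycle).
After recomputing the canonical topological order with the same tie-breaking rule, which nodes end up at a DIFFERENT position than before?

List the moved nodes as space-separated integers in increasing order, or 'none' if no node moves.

Answer: 0 2 3 4 5

Derivation:
Old toposort: [1, 2, 3, 5, 0, 4, 6]
Added edge 4->2
Recompute Kahn (smallest-id tiebreak):
  initial in-degrees: [3, 0, 1, 0, 1, 1, 4]
  ready (indeg=0): [1, 3]
  pop 1: indeg[0]->2; indeg[5]->0; indeg[6]->3 | ready=[3, 5] | order so far=[1]
  pop 3: indeg[0]->1; indeg[6]->2 | ready=[5] | order so far=[1, 3]
  pop 5: indeg[0]->0 | ready=[0] | order so far=[1, 3, 5]
  pop 0: indeg[4]->0; indeg[6]->1 | ready=[4] | order so far=[1, 3, 5, 0]
  pop 4: indeg[2]->0 | ready=[2] | order so far=[1, 3, 5, 0, 4]
  pop 2: indeg[6]->0 | ready=[6] | order so far=[1, 3, 5, 0, 4, 2]
  pop 6: no out-edges | ready=[] | order so far=[1, 3, 5, 0, 4, 2, 6]
New canonical toposort: [1, 3, 5, 0, 4, 2, 6]
Compare positions:
  Node 0: index 4 -> 3 (moved)
  Node 1: index 0 -> 0 (same)
  Node 2: index 1 -> 5 (moved)
  Node 3: index 2 -> 1 (moved)
  Node 4: index 5 -> 4 (moved)
  Node 5: index 3 -> 2 (moved)
  Node 6: index 6 -> 6 (same)
Nodes that changed position: 0 2 3 4 5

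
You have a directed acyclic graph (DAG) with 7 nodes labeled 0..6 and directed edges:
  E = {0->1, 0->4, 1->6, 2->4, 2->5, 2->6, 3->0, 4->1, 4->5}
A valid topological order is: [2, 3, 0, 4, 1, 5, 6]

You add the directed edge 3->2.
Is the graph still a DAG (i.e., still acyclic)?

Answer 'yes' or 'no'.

Answer: yes

Derivation:
Given toposort: [2, 3, 0, 4, 1, 5, 6]
Position of 3: index 1; position of 2: index 0
New edge 3->2: backward (u after v in old order)
Backward edge: old toposort is now invalid. Check if this creates a cycle.
Does 2 already reach 3? Reachable from 2: [1, 2, 4, 5, 6]. NO -> still a DAG (reorder needed).
Still a DAG? yes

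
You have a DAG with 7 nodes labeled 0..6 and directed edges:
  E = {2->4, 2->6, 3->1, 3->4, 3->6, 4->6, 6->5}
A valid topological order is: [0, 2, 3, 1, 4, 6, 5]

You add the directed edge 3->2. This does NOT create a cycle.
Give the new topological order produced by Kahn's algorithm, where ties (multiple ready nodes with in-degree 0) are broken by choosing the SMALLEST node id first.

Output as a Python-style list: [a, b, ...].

Old toposort: [0, 2, 3, 1, 4, 6, 5]
Added edge: 3->2
Position of 3 (2) > position of 2 (1). Must reorder: 3 must now come before 2.
Run Kahn's algorithm (break ties by smallest node id):
  initial in-degrees: [0, 1, 1, 0, 2, 1, 3]
  ready (indeg=0): [0, 3]
  pop 0: no out-edges | ready=[3] | order so far=[0]
  pop 3: indeg[1]->0; indeg[2]->0; indeg[4]->1; indeg[6]->2 | ready=[1, 2] | order so far=[0, 3]
  pop 1: no out-edges | ready=[2] | order so far=[0, 3, 1]
  pop 2: indeg[4]->0; indeg[6]->1 | ready=[4] | order so far=[0, 3, 1, 2]
  pop 4: indeg[6]->0 | ready=[6] | order so far=[0, 3, 1, 2, 4]
  pop 6: indeg[5]->0 | ready=[5] | order so far=[0, 3, 1, 2, 4, 6]
  pop 5: no out-edges | ready=[] | order so far=[0, 3, 1, 2, 4, 6, 5]
  Result: [0, 3, 1, 2, 4, 6, 5]

Answer: [0, 3, 1, 2, 4, 6, 5]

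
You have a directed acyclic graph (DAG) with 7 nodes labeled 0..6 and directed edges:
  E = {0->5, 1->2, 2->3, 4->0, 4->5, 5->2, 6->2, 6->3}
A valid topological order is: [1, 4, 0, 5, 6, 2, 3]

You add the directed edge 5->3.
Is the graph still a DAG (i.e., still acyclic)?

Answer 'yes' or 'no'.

Given toposort: [1, 4, 0, 5, 6, 2, 3]
Position of 5: index 3; position of 3: index 6
New edge 5->3: forward
Forward edge: respects the existing order. Still a DAG, same toposort still valid.
Still a DAG? yes

Answer: yes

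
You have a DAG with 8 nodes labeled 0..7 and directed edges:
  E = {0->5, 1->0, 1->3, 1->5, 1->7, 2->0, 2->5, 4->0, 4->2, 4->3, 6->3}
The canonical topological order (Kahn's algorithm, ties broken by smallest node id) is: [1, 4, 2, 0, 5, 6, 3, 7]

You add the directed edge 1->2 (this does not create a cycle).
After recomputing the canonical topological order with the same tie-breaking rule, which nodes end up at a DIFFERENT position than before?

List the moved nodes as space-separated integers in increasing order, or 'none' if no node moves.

Old toposort: [1, 4, 2, 0, 5, 6, 3, 7]
Added edge 1->2
Recompute Kahn (smallest-id tiebreak):
  initial in-degrees: [3, 0, 2, 3, 0, 3, 0, 1]
  ready (indeg=0): [1, 4, 6]
  pop 1: indeg[0]->2; indeg[2]->1; indeg[3]->2; indeg[5]->2; indeg[7]->0 | ready=[4, 6, 7] | order so far=[1]
  pop 4: indeg[0]->1; indeg[2]->0; indeg[3]->1 | ready=[2, 6, 7] | order so far=[1, 4]
  pop 2: indeg[0]->0; indeg[5]->1 | ready=[0, 6, 7] | order so far=[1, 4, 2]
  pop 0: indeg[5]->0 | ready=[5, 6, 7] | order so far=[1, 4, 2, 0]
  pop 5: no out-edges | ready=[6, 7] | order so far=[1, 4, 2, 0, 5]
  pop 6: indeg[3]->0 | ready=[3, 7] | order so far=[1, 4, 2, 0, 5, 6]
  pop 3: no out-edges | ready=[7] | order so far=[1, 4, 2, 0, 5, 6, 3]
  pop 7: no out-edges | ready=[] | order so far=[1, 4, 2, 0, 5, 6, 3, 7]
New canonical toposort: [1, 4, 2, 0, 5, 6, 3, 7]
Compare positions:
  Node 0: index 3 -> 3 (same)
  Node 1: index 0 -> 0 (same)
  Node 2: index 2 -> 2 (same)
  Node 3: index 6 -> 6 (same)
  Node 4: index 1 -> 1 (same)
  Node 5: index 4 -> 4 (same)
  Node 6: index 5 -> 5 (same)
  Node 7: index 7 -> 7 (same)
Nodes that changed position: none

Answer: none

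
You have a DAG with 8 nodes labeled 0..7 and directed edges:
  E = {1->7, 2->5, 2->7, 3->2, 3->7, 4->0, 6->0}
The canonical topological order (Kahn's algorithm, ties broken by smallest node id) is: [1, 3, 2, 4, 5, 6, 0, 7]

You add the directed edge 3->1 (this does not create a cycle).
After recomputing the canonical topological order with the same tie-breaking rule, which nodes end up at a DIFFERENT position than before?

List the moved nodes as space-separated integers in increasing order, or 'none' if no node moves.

Answer: 1 3

Derivation:
Old toposort: [1, 3, 2, 4, 5, 6, 0, 7]
Added edge 3->1
Recompute Kahn (smallest-id tiebreak):
  initial in-degrees: [2, 1, 1, 0, 0, 1, 0, 3]
  ready (indeg=0): [3, 4, 6]
  pop 3: indeg[1]->0; indeg[2]->0; indeg[7]->2 | ready=[1, 2, 4, 6] | order so far=[3]
  pop 1: indeg[7]->1 | ready=[2, 4, 6] | order so far=[3, 1]
  pop 2: indeg[5]->0; indeg[7]->0 | ready=[4, 5, 6, 7] | order so far=[3, 1, 2]
  pop 4: indeg[0]->1 | ready=[5, 6, 7] | order so far=[3, 1, 2, 4]
  pop 5: no out-edges | ready=[6, 7] | order so far=[3, 1, 2, 4, 5]
  pop 6: indeg[0]->0 | ready=[0, 7] | order so far=[3, 1, 2, 4, 5, 6]
  pop 0: no out-edges | ready=[7] | order so far=[3, 1, 2, 4, 5, 6, 0]
  pop 7: no out-edges | ready=[] | order so far=[3, 1, 2, 4, 5, 6, 0, 7]
New canonical toposort: [3, 1, 2, 4, 5, 6, 0, 7]
Compare positions:
  Node 0: index 6 -> 6 (same)
  Node 1: index 0 -> 1 (moved)
  Node 2: index 2 -> 2 (same)
  Node 3: index 1 -> 0 (moved)
  Node 4: index 3 -> 3 (same)
  Node 5: index 4 -> 4 (same)
  Node 6: index 5 -> 5 (same)
  Node 7: index 7 -> 7 (same)
Nodes that changed position: 1 3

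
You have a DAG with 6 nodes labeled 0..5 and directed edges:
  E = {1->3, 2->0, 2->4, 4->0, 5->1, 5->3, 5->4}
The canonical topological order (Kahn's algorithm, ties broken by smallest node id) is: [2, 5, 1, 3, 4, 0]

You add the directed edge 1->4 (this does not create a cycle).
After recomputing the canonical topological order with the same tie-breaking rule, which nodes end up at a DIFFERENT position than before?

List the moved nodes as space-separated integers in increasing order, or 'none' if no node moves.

Old toposort: [2, 5, 1, 3, 4, 0]
Added edge 1->4
Recompute Kahn (smallest-id tiebreak):
  initial in-degrees: [2, 1, 0, 2, 3, 0]
  ready (indeg=0): [2, 5]
  pop 2: indeg[0]->1; indeg[4]->2 | ready=[5] | order so far=[2]
  pop 5: indeg[1]->0; indeg[3]->1; indeg[4]->1 | ready=[1] | order so far=[2, 5]
  pop 1: indeg[3]->0; indeg[4]->0 | ready=[3, 4] | order so far=[2, 5, 1]
  pop 3: no out-edges | ready=[4] | order so far=[2, 5, 1, 3]
  pop 4: indeg[0]->0 | ready=[0] | order so far=[2, 5, 1, 3, 4]
  pop 0: no out-edges | ready=[] | order so far=[2, 5, 1, 3, 4, 0]
New canonical toposort: [2, 5, 1, 3, 4, 0]
Compare positions:
  Node 0: index 5 -> 5 (same)
  Node 1: index 2 -> 2 (same)
  Node 2: index 0 -> 0 (same)
  Node 3: index 3 -> 3 (same)
  Node 4: index 4 -> 4 (same)
  Node 5: index 1 -> 1 (same)
Nodes that changed position: none

Answer: none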